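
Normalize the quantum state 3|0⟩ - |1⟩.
0.9487|0⟩ - 0.3162|1⟩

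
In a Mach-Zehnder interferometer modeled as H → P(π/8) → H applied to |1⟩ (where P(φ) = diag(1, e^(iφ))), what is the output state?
(0.03806 - 0.1913i)|0⟩ + (0.9619 + 0.1913i)|1⟩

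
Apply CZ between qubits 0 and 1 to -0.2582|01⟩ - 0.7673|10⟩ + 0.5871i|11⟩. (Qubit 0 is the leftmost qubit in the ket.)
-0.2582|01⟩ - 0.7673|10⟩ - 0.5871i|11⟩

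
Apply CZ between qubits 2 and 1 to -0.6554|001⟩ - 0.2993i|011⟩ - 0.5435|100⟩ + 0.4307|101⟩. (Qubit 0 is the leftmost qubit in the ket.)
-0.6554|001⟩ + 0.2993i|011⟩ - 0.5435|100⟩ + 0.4307|101⟩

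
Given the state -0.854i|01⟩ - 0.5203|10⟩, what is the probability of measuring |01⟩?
0.7293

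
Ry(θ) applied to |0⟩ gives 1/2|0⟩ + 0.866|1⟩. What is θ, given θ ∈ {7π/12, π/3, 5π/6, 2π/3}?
2π/3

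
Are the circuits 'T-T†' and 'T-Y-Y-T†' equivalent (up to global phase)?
Yes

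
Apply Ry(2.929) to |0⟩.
0.1061|0⟩ + 0.9944|1⟩

Ry(2.929) = [[cos(θ/2), −sin(θ/2)], [sin(θ/2), cos(θ/2)]]; θ = 2.929, cos(θ/2) ≈ 0.106096, sin(θ/2) ≈ 0.994356.
With a = amp(|0⟩) = 1 and b = amp(|1⟩) = 0:
new amp(|0⟩) = (0.106096)·a + (-0.994356)·b = 0.1061
new amp(|1⟩) = (0.994356)·a + (0.106096)·b = 0.9944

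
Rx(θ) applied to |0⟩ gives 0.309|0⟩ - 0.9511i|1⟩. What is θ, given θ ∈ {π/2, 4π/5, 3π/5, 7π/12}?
4π/5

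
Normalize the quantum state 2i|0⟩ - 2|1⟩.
(1/√2)i|0⟩ - 1/√2|1⟩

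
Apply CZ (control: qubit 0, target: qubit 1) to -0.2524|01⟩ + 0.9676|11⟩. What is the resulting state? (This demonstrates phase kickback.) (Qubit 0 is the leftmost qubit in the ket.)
-0.2524|01⟩ - 0.9676|11⟩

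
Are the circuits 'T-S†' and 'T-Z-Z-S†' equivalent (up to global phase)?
Yes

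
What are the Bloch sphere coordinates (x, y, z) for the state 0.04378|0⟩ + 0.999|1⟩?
(0.08747, 0, -0.9961)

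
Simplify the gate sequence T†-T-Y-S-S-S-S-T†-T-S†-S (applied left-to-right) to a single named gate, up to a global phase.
Y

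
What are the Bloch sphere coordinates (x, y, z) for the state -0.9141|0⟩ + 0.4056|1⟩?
(-0.7415, 0, 0.6711)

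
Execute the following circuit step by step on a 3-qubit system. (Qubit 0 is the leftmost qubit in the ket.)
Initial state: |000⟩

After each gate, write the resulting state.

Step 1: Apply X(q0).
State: |100⟩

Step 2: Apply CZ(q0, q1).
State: |100⟩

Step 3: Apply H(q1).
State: 1/√2|100⟩ + 1/√2|110⟩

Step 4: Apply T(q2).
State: 1/√2|100⟩ + 1/√2|110⟩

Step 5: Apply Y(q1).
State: -(1/√2)i|100⟩ + (1/√2)i|110⟩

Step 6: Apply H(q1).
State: -i|110⟩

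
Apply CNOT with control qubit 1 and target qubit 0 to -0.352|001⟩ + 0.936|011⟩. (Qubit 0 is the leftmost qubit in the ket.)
-0.352|001⟩ + 0.936|111⟩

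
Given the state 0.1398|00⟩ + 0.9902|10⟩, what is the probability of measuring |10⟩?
0.9805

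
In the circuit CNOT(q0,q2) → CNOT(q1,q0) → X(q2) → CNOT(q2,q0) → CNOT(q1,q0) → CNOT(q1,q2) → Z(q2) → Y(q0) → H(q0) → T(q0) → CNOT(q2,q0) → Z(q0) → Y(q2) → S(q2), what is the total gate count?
14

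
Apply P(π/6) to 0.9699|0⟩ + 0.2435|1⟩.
0.9699|0⟩ + (0.2109 + 0.1218i)|1⟩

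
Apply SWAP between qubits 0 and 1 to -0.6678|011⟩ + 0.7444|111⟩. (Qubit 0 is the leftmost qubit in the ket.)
-0.6678|101⟩ + 0.7444|111⟩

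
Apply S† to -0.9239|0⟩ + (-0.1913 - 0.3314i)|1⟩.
-0.9239|0⟩ + (-0.3314 + 0.1913i)|1⟩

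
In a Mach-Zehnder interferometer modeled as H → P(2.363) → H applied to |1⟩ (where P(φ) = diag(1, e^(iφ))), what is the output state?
(0.856 - 0.3511i)|0⟩ + (0.144 + 0.3511i)|1⟩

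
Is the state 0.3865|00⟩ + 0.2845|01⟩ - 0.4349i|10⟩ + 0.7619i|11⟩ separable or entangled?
Entangled

Writing the state as a|00⟩ + b|01⟩ + c|10⟩ + d|11⟩, it is a product state iff ad − bc = 0.
Here (a, b, c, d) = (0.3865, 0.2845, -0.4349i, 0.7619i): ad − bc = (0.3865)(0.7619i) − (0.2845)(-0.4349i) = 0.4182i ≠ 0, so the state is entangled.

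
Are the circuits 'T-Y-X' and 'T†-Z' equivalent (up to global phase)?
No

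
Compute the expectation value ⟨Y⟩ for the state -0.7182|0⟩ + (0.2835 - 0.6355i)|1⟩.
0.9128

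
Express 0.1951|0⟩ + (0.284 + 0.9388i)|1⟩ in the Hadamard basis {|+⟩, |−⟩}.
(0.3388 + 0.6638i)|+⟩ + (-0.06286 - 0.6638i)|−⟩

With |ψ⟩ = α|0⟩ + β|1⟩, the Hadamard-basis coefficients are ⟨+|ψ⟩ = (α + β)/√2 and ⟨−|ψ⟩ = (α − β)/√2.
Here α = 0.1951, β = (0.284 + 0.9388i): (α + β)/√2 = (0.3388 + 0.6638i), (α − β)/√2 = (-0.06286 - 0.6638i).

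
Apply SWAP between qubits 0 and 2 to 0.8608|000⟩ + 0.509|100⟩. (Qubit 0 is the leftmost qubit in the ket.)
0.8608|000⟩ + 0.509|001⟩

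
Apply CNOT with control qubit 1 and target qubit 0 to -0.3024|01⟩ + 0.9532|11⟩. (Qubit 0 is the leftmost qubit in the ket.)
0.9532|01⟩ - 0.3024|11⟩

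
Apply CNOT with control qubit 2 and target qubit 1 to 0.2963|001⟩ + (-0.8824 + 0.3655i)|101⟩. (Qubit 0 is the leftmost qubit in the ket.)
0.2963|011⟩ + (-0.8824 + 0.3655i)|111⟩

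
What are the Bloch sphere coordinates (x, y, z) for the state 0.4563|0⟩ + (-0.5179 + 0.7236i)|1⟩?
(-0.4726, 0.6604, -0.5836)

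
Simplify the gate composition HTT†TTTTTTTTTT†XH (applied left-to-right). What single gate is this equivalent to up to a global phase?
Z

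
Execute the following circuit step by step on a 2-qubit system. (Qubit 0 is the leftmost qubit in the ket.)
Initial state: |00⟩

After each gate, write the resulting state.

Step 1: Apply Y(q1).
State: i|01⟩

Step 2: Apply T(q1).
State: (-1/√2 + (1/√2)i)|01⟩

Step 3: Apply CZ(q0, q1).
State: (-1/√2 + (1/√2)i)|01⟩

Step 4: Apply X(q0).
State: (-1/√2 + (1/√2)i)|11⟩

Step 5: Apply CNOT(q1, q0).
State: (-1/√2 + (1/√2)i)|01⟩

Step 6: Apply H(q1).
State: (-1/2 + (1/2)i)|00⟩ + (1/2 - (1/2)i)|01⟩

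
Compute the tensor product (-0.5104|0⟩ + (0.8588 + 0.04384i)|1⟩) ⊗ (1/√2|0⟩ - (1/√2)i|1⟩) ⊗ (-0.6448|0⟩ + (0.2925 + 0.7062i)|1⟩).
0.2327|000⟩ + (-0.1056 - 0.2549i)|001⟩ - 0.2327i|010⟩ + (-0.2549 + 0.1056i)|011⟩ + (-0.3916 - 0.01999i)|100⟩ + (0.1557 + 0.4379i)|101⟩ + (-0.01999 + 0.3916i)|110⟩ + (0.4379 - 0.1557i)|111⟩

amp(|b₁b₂…⟩) = product of the factor amplitudes for bits b₁, b₂, …; only kets whose every factor amplitude is nonzero survive.
|000⟩: (-0.5104)(1/√2)(-0.6448) = 0.2327
|001⟩: (-0.5104)(1/√2)(0.2925 + 0.7062i) = (-0.1056 - 0.2549i)
|010⟩: (-0.5104)(-(1/√2)i)(-0.6448) = -0.2327i
|011⟩: (-0.5104)(-(1/√2)i)(0.2925 + 0.7062i) = (-0.2549 + 0.1056i)
|100⟩: (0.8588 + 0.04384i)(1/√2)(-0.6448) = (-0.3916 - 0.01999i)
|101⟩: (0.8588 + 0.04384i)(1/√2)(0.2925 + 0.7062i) = (0.1557 + 0.4379i)
|110⟩: (0.8588 + 0.04384i)(-(1/√2)i)(-0.6448) = (-0.01999 + 0.3916i)
|111⟩: (0.8588 + 0.04384i)(-(1/√2)i)(0.2925 + 0.7062i) = (0.4379 - 0.1557i)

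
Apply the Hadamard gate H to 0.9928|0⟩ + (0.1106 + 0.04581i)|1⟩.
(0.7802 + 0.03239i)|0⟩ + (0.6238 - 0.03239i)|1⟩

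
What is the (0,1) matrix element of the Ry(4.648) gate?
-0.7295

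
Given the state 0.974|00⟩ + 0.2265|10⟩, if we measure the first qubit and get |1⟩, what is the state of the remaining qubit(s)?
|0⟩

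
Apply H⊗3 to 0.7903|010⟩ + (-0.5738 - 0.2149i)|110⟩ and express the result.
(0.07654 - 0.07598i)|000⟩ + (0.07654 - 0.07598i)|001⟩ + (-0.07654 + 0.07598i)|010⟩ + (-0.07654 + 0.07598i)|011⟩ + (0.4823 + 0.07598i)|100⟩ + (0.4823 + 0.07598i)|101⟩ + (-0.4823 - 0.07598i)|110⟩ + (-0.4823 - 0.07598i)|111⟩

H⊗3 gives amp(|y⟩) = (1/2√2) Σ_x (−1)^(x·y) amp(|x⟩), where x·y is the number of positions in which both x and y have a 1.
|000⟩: (0.7903 + (-0.5738 - 0.2149i))/(2√2) = (0.07654 - 0.07598i)
|001⟩: (0.7903 + (-0.5738 - 0.2149i))/(2√2) = (0.07654 - 0.07598i)
|010⟩: (-0.7903 - (-0.5738 - 0.2149i))/(2√2) = (-0.07654 + 0.07598i)
|011⟩: (-0.7903 - (-0.5738 - 0.2149i))/(2√2) = (-0.07654 + 0.07598i)
|100⟩: (0.7903 - (-0.5738 - 0.2149i))/(2√2) = (0.4823 + 0.07598i)
|101⟩: (0.7903 - (-0.5738 - 0.2149i))/(2√2) = (0.4823 + 0.07598i)
|110⟩: (-0.7903 + (-0.5738 - 0.2149i))/(2√2) = (-0.4823 - 0.07598i)
|111⟩: (-0.7903 + (-0.5738 - 0.2149i))/(2√2) = (-0.4823 - 0.07598i)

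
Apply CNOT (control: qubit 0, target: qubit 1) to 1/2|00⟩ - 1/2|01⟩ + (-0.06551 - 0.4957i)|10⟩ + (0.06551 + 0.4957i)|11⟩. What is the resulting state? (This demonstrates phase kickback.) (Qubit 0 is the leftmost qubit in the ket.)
1/2|00⟩ - 1/2|01⟩ + (0.06551 + 0.4957i)|10⟩ + (-0.06551 - 0.4957i)|11⟩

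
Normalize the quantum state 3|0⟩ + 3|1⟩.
1/√2|0⟩ + 1/√2|1⟩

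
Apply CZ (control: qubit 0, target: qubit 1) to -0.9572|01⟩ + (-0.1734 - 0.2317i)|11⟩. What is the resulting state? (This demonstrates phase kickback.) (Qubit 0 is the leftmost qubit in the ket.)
-0.9572|01⟩ + (0.1734 + 0.2317i)|11⟩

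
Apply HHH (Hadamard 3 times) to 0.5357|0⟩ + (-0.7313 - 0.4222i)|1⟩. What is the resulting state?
(-0.1383 - 0.2985i)|0⟩ + (0.8959 + 0.2985i)|1⟩

H² = I, so H^3 = H: a single Hadamard. With (a, b) = (0.5357, (-0.7313 - 0.4222i)), H gives ((a + b)/√2, (a − b)/√2) = ((-0.1383 - 0.2985i), (0.8959 + 0.2985i)).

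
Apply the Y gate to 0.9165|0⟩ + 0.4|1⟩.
-0.4i|0⟩ + 0.9165i|1⟩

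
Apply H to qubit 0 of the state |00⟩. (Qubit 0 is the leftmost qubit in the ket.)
1/√2|00⟩ + 1/√2|10⟩

H on qubit 0 mixes each pair of kets that differ only in qubit 0: amplitudes (a, b) of (|…0…⟩, |…1…⟩) become ((a + b)/√2, (a − b)/√2). Kets absent from the input have amplitude 0.
(|00⟩, |10⟩): (a, b) = (1, 0) → (1/√2, 1/√2)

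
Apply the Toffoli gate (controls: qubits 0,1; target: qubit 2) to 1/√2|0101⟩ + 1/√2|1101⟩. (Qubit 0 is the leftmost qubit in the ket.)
1/√2|0101⟩ + 1/√2|1111⟩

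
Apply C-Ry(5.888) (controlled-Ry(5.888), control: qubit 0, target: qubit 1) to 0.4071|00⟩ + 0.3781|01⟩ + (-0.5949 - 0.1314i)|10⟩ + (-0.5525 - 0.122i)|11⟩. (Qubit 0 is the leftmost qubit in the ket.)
0.4071|00⟩ + 0.3781|01⟩ + (0.6918 + 0.1528i)|10⟩ + (0.425 + 0.09383i)|11⟩

C-Ry(5.888) leaves the control-|0⟩ kets |00⟩, |01⟩ unchanged and applies Ry(5.888) to qubit 1 on the control-|1⟩ pair (|10⟩, |11⟩).
Ry(5.888) = [[cos(θ/2), −sin(θ/2)], [sin(θ/2), cos(θ/2)]]; θ = 5.888, cos(θ/2) ≈ -0.980542, sin(θ/2) ≈ 0.196309.
With a = amp(|10⟩) = (-0.5949 - 0.1314i) and b = amp(|11⟩) = (-0.5525 - 0.122i):
new amp(|10⟩) = (-0.980542)·a + (-0.196309)·b = (0.6918 + 0.1528i)
new amp(|11⟩) = (0.196309)·a + (-0.980542)·b = (0.425 + 0.09383i)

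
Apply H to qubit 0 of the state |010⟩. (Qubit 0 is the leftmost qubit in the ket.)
1/√2|010⟩ + 1/√2|110⟩

H on qubit 0 mixes each pair of kets that differ only in qubit 0: amplitudes (a, b) of (|…0…⟩, |…1…⟩) become ((a + b)/√2, (a − b)/√2). Kets absent from the input have amplitude 0.
(|010⟩, |110⟩): (a, b) = (1, 0) → (1/√2, 1/√2)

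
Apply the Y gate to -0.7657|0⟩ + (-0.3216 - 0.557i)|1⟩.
(-0.557 + 0.3216i)|0⟩ - 0.7657i|1⟩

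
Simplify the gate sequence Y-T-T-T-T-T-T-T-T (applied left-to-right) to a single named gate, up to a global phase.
Y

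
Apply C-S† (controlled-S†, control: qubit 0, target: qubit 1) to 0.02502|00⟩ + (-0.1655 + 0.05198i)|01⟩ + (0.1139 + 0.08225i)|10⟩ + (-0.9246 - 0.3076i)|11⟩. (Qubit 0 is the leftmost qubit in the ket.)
0.02502|00⟩ + (-0.1655 + 0.05198i)|01⟩ + (0.1139 + 0.08225i)|10⟩ + (-0.3076 + 0.9246i)|11⟩

C-S† leaves the control-|0⟩ kets |00⟩, |01⟩ unchanged and applies S† to qubit 1 on the control-|1⟩ pair (|10⟩, |11⟩).
S† = [[1, 0], [0, -i]].
With a = amp(|10⟩) = (0.1139 + 0.08225i) and b = amp(|11⟩) = (-0.9246 - 0.3076i):
new amp(|10⟩) = (1)·a = (0.1139 + 0.08225i)
new amp(|11⟩) = (-i)·b = (-0.3076 + 0.9246i)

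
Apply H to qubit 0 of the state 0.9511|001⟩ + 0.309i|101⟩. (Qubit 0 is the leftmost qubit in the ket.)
(0.6725 + 0.2185i)|001⟩ + (0.6725 - 0.2185i)|101⟩

H on qubit 0 mixes each pair of kets that differ only in qubit 0: amplitudes (a, b) of (|…0…⟩, |…1…⟩) become ((a + b)/√2, (a − b)/√2). Kets absent from the input have amplitude 0.
(|001⟩, |101⟩): (a, b) = (0.9511, 0.309i) → ((0.6725 + 0.2185i), (0.6725 - 0.2185i))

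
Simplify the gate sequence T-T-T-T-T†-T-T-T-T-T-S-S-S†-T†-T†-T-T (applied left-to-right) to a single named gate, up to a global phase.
S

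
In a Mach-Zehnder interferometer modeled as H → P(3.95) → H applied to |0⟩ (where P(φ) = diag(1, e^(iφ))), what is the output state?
(0.1547 - 0.3616i)|0⟩ + (0.8453 + 0.3616i)|1⟩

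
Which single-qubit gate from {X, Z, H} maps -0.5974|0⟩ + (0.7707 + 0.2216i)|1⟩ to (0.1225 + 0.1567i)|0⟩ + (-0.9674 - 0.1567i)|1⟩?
H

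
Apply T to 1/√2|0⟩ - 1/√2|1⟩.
1/√2|0⟩ + (-1/2 - (1/2)i)|1⟩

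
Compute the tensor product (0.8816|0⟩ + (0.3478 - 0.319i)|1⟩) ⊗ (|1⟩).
0.8816|01⟩ + (0.3478 - 0.319i)|11⟩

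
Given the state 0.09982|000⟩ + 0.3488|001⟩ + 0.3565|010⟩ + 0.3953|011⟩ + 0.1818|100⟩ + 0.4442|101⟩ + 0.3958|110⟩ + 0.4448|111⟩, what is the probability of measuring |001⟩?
0.1217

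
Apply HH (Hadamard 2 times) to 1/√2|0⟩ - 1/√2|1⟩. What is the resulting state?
1/√2|0⟩ - 1/√2|1⟩

H² = I, so an even number of Hadamards cancels: H^2 = I and the state is unchanged.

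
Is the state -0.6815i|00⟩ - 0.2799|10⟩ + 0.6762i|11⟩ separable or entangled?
Entangled

Writing the state as a|00⟩ + b|01⟩ + c|10⟩ + d|11⟩, it is a product state iff ad − bc = 0.
Here (a, b, c, d) = (-0.6815i, 0, -0.2799, 0.6762i): ad − bc = (-0.6815i)(0.6762i) − (0)(-0.2799) = 0.4608 ≠ 0, so the state is entangled.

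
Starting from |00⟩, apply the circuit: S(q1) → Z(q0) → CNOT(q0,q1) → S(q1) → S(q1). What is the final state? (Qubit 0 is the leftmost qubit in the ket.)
|00⟩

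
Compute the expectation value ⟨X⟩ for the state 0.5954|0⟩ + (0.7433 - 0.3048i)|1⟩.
0.8851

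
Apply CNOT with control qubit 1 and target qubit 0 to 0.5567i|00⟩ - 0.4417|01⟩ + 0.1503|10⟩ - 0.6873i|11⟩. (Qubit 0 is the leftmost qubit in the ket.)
0.5567i|00⟩ - 0.6873i|01⟩ + 0.1503|10⟩ - 0.4417|11⟩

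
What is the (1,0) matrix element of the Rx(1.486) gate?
-0.6765i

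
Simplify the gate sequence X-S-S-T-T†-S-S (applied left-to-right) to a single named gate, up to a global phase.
X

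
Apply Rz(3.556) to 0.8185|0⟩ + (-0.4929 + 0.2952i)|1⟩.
(-0.1684 - 0.801i)|0⟩ + (-0.1875 - 0.5431i)|1⟩

Rz(3.556) = [[e^(−iθ/2), 0], [0, e^(iθ/2)]] with e^(±iθ/2) = cos(θ/2) ± i·sin(θ/2); θ = 3.556, cos(θ/2) ≈ -0.205724, sin(θ/2) ≈ 0.97861.
With a = amp(|0⟩) = 0.8185 and b = amp(|1⟩) = (-0.4929 + 0.2952i):
new amp(|0⟩) = (-0.205724 - 0.97861i)·a = (-0.1684 - 0.801i)
new amp(|1⟩) = (-0.205724 + 0.97861i)·b = (-0.1875 - 0.5431i)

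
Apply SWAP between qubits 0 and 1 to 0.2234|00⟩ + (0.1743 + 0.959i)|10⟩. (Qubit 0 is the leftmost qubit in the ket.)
0.2234|00⟩ + (0.1743 + 0.959i)|01⟩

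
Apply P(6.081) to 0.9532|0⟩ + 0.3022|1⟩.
0.9532|0⟩ + (0.296 - 0.06068i)|1⟩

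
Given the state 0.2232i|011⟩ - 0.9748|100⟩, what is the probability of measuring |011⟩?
0.04982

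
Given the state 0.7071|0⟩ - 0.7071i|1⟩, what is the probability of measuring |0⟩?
0.5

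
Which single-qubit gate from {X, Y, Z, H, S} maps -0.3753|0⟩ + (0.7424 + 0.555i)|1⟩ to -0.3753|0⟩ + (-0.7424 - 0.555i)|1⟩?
Z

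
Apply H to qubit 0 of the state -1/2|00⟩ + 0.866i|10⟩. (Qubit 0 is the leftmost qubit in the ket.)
(-1/√8 + 0.6124i)|00⟩ + (-1/√8 - 0.6124i)|10⟩

H on qubit 0 mixes each pair of kets that differ only in qubit 0: amplitudes (a, b) of (|…0…⟩, |…1…⟩) become ((a + b)/√2, (a − b)/√2). Kets absent from the input have amplitude 0.
(|00⟩, |10⟩): (a, b) = (-1/2, 0.866i) → ((-1/√8 + 0.6124i), (-1/√8 - 0.6124i))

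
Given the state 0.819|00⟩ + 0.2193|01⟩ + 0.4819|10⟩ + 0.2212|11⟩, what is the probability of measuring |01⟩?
0.04809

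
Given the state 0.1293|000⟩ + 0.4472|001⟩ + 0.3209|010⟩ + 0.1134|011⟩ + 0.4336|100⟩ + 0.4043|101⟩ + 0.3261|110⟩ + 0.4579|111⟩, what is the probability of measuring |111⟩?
0.2097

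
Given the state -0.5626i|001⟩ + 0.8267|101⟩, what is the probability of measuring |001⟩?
0.3165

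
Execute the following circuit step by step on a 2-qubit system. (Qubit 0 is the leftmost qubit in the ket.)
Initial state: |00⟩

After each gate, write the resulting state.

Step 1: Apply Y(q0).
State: i|10⟩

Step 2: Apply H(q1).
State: (1/√2)i|10⟩ + (1/√2)i|11⟩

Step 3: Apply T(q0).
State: (-1/2 + (1/2)i)|10⟩ + (-1/2 + (1/2)i)|11⟩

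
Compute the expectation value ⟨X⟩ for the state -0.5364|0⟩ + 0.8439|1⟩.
-0.9053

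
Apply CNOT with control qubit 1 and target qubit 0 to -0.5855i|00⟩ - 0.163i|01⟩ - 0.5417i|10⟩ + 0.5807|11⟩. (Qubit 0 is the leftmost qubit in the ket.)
-0.5855i|00⟩ + 0.5807|01⟩ - 0.5417i|10⟩ - 0.163i|11⟩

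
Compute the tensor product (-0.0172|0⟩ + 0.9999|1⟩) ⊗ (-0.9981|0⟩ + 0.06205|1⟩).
0.01717|00⟩ - 0.001067|01⟩ - 0.998|10⟩ + 0.06204|11⟩

amp(|b₁b₂…⟩) = product of the factor amplitudes for bits b₁, b₂, …; only kets whose every factor amplitude is nonzero survive.
|00⟩: (-0.0172)(-0.9981) = 0.01717
|01⟩: (-0.0172)(0.06205) = -0.001067
|10⟩: (0.9999)(-0.9981) = -0.998
|11⟩: (0.9999)(0.06205) = 0.06204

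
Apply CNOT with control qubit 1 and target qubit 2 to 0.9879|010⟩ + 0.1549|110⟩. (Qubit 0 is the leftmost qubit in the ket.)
0.9879|011⟩ + 0.1549|111⟩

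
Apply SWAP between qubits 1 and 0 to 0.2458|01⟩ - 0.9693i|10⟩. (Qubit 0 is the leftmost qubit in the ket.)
-0.9693i|01⟩ + 0.2458|10⟩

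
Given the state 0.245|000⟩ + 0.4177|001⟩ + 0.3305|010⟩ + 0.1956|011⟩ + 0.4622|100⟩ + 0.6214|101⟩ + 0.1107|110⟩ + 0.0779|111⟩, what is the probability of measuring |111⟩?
0.006068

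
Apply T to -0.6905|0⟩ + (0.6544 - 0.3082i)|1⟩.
-0.6905|0⟩ + (0.6807 + 0.2448i)|1⟩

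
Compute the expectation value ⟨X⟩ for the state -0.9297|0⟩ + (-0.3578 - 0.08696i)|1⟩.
0.6653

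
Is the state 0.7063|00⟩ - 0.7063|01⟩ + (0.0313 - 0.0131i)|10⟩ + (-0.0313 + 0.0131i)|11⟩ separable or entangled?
Separable

Writing the state as a|00⟩ + b|01⟩ + c|10⟩ + d|11⟩, it is a product state iff ad − bc = 0.
Here (a, b, c, d) = (0.7063, -0.7063, (0.0313 - 0.0131i), (-0.0313 + 0.0131i)): ad − bc = (0.7063)(-0.0313 + 0.0131i) − (-0.7063)(0.0313 - 0.0131i) = 0, so the state is separable.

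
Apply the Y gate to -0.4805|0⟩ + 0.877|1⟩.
-0.877i|0⟩ - 0.4805i|1⟩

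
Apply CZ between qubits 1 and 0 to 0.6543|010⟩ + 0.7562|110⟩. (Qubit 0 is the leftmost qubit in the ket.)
0.6543|010⟩ - 0.7562|110⟩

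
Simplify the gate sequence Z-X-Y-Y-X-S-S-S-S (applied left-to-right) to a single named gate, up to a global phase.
Z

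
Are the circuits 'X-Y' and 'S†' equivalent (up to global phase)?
No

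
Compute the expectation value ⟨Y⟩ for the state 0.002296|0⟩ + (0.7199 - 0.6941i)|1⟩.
-0.003187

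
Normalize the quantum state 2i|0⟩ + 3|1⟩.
0.5547i|0⟩ + 0.8321|1⟩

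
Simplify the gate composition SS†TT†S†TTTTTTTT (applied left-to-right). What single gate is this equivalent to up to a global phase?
S†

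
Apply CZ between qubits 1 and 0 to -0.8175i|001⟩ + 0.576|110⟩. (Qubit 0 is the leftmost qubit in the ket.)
-0.8175i|001⟩ - 0.576|110⟩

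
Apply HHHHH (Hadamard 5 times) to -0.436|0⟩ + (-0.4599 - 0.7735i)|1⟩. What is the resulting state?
(-0.6335 - 0.5469i)|0⟩ + (0.0169 + 0.5469i)|1⟩

H² = I, so H^5 = H: a single Hadamard. With (a, b) = (-0.436, (-0.4599 - 0.7735i)), H gives ((a + b)/√2, (a − b)/√2) = ((-0.6335 - 0.5469i), (0.0169 + 0.5469i)).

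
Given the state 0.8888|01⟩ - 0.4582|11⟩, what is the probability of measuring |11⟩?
0.2099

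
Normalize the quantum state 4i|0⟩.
i|0⟩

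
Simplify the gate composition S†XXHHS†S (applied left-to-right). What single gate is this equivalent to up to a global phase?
S†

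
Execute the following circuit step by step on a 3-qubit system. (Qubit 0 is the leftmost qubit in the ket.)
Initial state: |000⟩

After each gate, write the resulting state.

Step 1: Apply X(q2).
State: |001⟩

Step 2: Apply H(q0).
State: 1/√2|001⟩ + 1/√2|101⟩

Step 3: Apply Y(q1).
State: (1/√2)i|011⟩ + (1/√2)i|111⟩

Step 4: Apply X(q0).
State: (1/√2)i|011⟩ + (1/√2)i|111⟩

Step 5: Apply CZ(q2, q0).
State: (1/√2)i|011⟩ - (1/√2)i|111⟩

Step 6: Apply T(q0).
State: (1/√2)i|011⟩ + (1/2 - (1/2)i)|111⟩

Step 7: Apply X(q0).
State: (1/2 - (1/2)i)|011⟩ + (1/√2)i|111⟩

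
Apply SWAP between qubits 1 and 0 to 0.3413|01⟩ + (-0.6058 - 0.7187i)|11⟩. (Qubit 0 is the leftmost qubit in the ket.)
0.3413|10⟩ + (-0.6058 - 0.7187i)|11⟩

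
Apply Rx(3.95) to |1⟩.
-0.9194i|0⟩ - 0.3933|1⟩

Rx(3.95) = [[cos(θ/2), −i·sin(θ/2)], [−i·sin(θ/2), cos(θ/2)]]; θ = 3.95, cos(θ/2) ≈ -0.393287, sin(θ/2) ≈ 0.919416.
With a = amp(|0⟩) = 0 and b = amp(|1⟩) = 1:
new amp(|0⟩) = (-0.393287)·a + (-0.919416i)·b = -0.9194i
new amp(|1⟩) = (-0.919416i)·a + (-0.393287)·b = -0.3933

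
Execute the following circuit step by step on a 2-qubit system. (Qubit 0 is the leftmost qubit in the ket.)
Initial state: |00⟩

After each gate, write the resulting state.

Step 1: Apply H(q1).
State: 1/√2|00⟩ + 1/√2|01⟩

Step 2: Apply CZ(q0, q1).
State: 1/√2|00⟩ + 1/√2|01⟩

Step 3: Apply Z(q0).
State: 1/√2|00⟩ + 1/√2|01⟩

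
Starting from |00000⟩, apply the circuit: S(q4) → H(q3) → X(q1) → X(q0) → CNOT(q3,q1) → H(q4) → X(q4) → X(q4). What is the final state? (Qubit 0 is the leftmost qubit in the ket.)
1/2|10010⟩ + 1/2|10011⟩ + 1/2|11000⟩ + 1/2|11001⟩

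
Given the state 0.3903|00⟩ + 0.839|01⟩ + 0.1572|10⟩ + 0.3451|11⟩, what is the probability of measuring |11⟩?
0.1191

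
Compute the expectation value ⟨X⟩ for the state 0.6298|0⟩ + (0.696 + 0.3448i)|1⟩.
0.8767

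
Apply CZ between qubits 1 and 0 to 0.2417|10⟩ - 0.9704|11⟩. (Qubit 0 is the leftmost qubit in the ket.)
0.2417|10⟩ + 0.9704|11⟩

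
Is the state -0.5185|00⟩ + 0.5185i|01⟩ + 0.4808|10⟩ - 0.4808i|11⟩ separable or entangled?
Separable

Writing the state as a|00⟩ + b|01⟩ + c|10⟩ + d|11⟩, it is a product state iff ad − bc = 0.
Here (a, b, c, d) = (-0.5185, 0.5185i, 0.4808, -0.4808i): ad − bc = (-0.5185)(-0.4808i) − (0.5185i)(0.4808) = 0, so the state is separable.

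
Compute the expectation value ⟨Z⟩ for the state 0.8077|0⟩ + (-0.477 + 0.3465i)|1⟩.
0.3048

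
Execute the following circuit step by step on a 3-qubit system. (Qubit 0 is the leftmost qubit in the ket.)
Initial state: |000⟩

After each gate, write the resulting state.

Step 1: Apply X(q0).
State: |100⟩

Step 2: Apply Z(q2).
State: |100⟩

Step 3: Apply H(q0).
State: 1/√2|000⟩ - 1/√2|100⟩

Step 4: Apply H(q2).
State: 1/2|000⟩ + 1/2|001⟩ - 1/2|100⟩ - 1/2|101⟩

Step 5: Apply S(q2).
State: 1/2|000⟩ + (1/2)i|001⟩ - 1/2|100⟩ - (1/2)i|101⟩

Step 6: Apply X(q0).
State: -1/2|000⟩ - (1/2)i|001⟩ + 1/2|100⟩ + (1/2)i|101⟩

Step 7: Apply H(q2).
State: (-1/√8 - (1/√8)i)|000⟩ + (-1/√8 + (1/√8)i)|001⟩ + (1/√8 + (1/√8)i)|100⟩ + (1/√8 - (1/√8)i)|101⟩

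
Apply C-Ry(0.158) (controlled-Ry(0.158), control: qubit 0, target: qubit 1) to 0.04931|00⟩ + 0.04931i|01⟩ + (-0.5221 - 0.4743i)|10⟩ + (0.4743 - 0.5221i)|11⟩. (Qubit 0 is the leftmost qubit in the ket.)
0.04931|00⟩ + 0.04931i|01⟩ + (-0.5579 - 0.4316i)|10⟩ + (0.4316 - 0.5579i)|11⟩

C-Ry(0.158) leaves the control-|0⟩ kets |00⟩, |01⟩ unchanged and applies Ry(0.158) to qubit 1 on the control-|1⟩ pair (|10⟩, |11⟩).
Ry(0.158) = [[cos(θ/2), −sin(θ/2)], [sin(θ/2), cos(θ/2)]]; θ = 0.158, cos(θ/2) ≈ 0.996881, sin(θ/2) ≈ 0.0789179.
With a = amp(|10⟩) = (-0.5221 - 0.4743i) and b = amp(|11⟩) = (0.4743 - 0.5221i):
new amp(|10⟩) = (0.996881)·a + (-0.0789179)·b = (-0.5579 - 0.4316i)
new amp(|11⟩) = (0.0789179)·a + (0.996881)·b = (0.4316 - 0.5579i)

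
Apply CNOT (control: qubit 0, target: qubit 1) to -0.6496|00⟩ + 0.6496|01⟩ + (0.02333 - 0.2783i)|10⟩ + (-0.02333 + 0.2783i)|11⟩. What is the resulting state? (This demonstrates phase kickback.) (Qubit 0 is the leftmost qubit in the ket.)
-0.6496|00⟩ + 0.6496|01⟩ + (-0.02333 + 0.2783i)|10⟩ + (0.02333 - 0.2783i)|11⟩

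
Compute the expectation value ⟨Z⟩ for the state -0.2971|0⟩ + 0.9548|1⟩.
-0.8234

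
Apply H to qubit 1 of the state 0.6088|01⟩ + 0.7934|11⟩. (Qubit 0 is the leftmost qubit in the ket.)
0.4305|00⟩ - 0.4305|01⟩ + 0.561|10⟩ - 0.561|11⟩

H on qubit 1 mixes each pair of kets that differ only in qubit 1: amplitudes (a, b) of (|…0…⟩, |…1…⟩) become ((a + b)/√2, (a − b)/√2). Kets absent from the input have amplitude 0.
(|00⟩, |01⟩): (a, b) = (0, 0.6088) → (0.4305, -0.4305)
(|10⟩, |11⟩): (a, b) = (0, 0.7934) → (0.561, -0.561)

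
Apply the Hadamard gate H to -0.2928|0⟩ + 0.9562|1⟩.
0.4691|0⟩ - 0.8832|1⟩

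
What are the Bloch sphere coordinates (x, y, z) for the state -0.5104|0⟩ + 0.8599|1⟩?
(-0.8778, 0, -0.4789)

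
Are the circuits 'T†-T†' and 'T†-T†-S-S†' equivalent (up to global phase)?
Yes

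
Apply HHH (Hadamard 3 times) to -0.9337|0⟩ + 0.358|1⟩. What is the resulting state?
-0.4071|0⟩ - 0.9134|1⟩

H² = I, so H^3 = H: a single Hadamard. With (a, b) = (-0.9337, 0.358), H gives ((a + b)/√2, (a − b)/√2) = (-0.4071, -0.9134).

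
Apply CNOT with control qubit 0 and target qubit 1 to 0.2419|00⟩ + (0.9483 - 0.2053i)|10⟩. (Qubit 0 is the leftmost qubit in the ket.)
0.2419|00⟩ + (0.9483 - 0.2053i)|11⟩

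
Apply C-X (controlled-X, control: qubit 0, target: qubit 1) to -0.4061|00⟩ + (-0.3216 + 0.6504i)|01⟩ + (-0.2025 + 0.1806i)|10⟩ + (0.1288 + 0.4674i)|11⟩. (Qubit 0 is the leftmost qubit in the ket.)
-0.4061|00⟩ + (-0.3216 + 0.6504i)|01⟩ + (0.1288 + 0.4674i)|10⟩ + (-0.2025 + 0.1806i)|11⟩

C-X leaves the control-|0⟩ kets |00⟩, |01⟩ unchanged and applies X to qubit 1 on the control-|1⟩ pair (|10⟩, |11⟩).
X = [[0, 1], [1, 0]].
With a = amp(|10⟩) = (-0.2025 + 0.1806i) and b = amp(|11⟩) = (0.1288 + 0.4674i):
new amp(|10⟩) = (1)·b = (0.1288 + 0.4674i)
new amp(|11⟩) = (1)·a = (-0.2025 + 0.1806i)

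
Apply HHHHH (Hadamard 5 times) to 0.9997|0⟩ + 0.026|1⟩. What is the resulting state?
0.7253|0⟩ + 0.6885|1⟩

H² = I, so H^5 = H: a single Hadamard. With (a, b) = (0.9997, 0.026), H gives ((a + b)/√2, (a − b)/√2) = (0.7253, 0.6885).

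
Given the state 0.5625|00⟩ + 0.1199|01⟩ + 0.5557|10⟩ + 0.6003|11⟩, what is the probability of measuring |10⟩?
0.3088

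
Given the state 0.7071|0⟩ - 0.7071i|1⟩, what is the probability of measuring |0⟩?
0.5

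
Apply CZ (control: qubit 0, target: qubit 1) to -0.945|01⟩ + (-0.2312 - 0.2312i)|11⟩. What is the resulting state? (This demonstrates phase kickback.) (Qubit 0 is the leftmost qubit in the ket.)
-0.945|01⟩ + (0.2312 + 0.2312i)|11⟩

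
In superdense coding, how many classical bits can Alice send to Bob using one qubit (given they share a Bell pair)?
2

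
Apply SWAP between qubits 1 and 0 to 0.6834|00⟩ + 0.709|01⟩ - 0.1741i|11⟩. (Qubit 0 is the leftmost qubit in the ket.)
0.6834|00⟩ + 0.709|10⟩ - 0.1741i|11⟩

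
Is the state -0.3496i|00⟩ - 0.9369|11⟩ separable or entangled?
Entangled

Writing the state as a|00⟩ + b|01⟩ + c|10⟩ + d|11⟩, it is a product state iff ad − bc = 0.
Here (a, b, c, d) = (-0.3496i, 0, 0, -0.9369): ad − bc = (-0.3496i)(-0.9369) − (0)(0) = 0.3275i ≠ 0, so the state is entangled.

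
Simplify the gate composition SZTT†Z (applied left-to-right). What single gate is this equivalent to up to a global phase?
S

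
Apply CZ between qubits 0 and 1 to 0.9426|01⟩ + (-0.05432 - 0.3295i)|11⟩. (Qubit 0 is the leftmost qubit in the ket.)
0.9426|01⟩ + (0.05432 + 0.3295i)|11⟩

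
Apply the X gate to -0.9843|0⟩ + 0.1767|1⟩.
0.1767|0⟩ - 0.9843|1⟩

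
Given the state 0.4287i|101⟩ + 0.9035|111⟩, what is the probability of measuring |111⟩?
0.8163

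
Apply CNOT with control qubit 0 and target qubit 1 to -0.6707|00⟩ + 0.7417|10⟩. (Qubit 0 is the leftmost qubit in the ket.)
-0.6707|00⟩ + 0.7417|11⟩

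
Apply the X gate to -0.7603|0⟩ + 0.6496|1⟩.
0.6496|0⟩ - 0.7603|1⟩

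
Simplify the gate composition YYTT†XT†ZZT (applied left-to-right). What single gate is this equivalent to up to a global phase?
X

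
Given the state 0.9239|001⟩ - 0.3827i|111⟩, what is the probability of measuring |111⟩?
0.1465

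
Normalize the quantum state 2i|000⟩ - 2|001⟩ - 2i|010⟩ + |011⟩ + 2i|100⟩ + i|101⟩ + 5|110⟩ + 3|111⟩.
0.2774i|000⟩ - 0.2774|001⟩ - 0.2774i|010⟩ + 0.1387|011⟩ + 0.2774i|100⟩ + 0.1387i|101⟩ + 0.6934|110⟩ + 0.416|111⟩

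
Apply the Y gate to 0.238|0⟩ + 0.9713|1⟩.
-0.9713i|0⟩ + 0.238i|1⟩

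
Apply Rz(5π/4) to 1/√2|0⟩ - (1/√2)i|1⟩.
(-0.2706 - 0.6533i)|0⟩ + (0.6533 + 0.2706i)|1⟩

Rz(5π/4) = [[e^(−iθ/2), 0], [0, e^(iθ/2)]] with e^(±iθ/2) = cos(θ/2) ± i·sin(θ/2); θ = 5π/4, cos(θ/2) ≈ -0.382683, sin(θ/2) ≈ 0.92388.
With a = amp(|0⟩) = 1/√2 and b = amp(|1⟩) = -(1/√2)i:
new amp(|0⟩) = (-0.382683 - 0.92388i)·a = (-0.2706 - 0.6533i)
new amp(|1⟩) = (-0.382683 + 0.92388i)·b = (0.6533 + 0.2706i)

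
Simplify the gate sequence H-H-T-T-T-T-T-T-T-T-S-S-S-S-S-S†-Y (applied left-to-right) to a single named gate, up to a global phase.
Y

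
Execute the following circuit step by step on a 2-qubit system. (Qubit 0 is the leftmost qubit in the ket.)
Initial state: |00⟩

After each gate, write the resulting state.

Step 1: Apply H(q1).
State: 1/√2|00⟩ + 1/√2|01⟩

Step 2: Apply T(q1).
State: 1/√2|00⟩ + (1/2 + (1/2)i)|01⟩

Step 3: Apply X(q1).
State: (1/2 + (1/2)i)|00⟩ + 1/√2|01⟩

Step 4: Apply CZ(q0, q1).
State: (1/2 + (1/2)i)|00⟩ + 1/√2|01⟩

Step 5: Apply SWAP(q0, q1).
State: (1/2 + (1/2)i)|00⟩ + 1/√2|10⟩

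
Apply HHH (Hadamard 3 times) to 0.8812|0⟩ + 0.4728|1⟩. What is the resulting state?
0.9574|0⟩ + 0.2888|1⟩

H² = I, so H^3 = H: a single Hadamard. With (a, b) = (0.8812, 0.4728), H gives ((a + b)/√2, (a − b)/√2) = (0.9574, 0.2888).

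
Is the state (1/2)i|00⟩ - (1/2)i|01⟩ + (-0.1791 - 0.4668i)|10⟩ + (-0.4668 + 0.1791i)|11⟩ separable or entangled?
Entangled

Writing the state as a|00⟩ + b|01⟩ + c|10⟩ + d|11⟩, it is a product state iff ad − bc = 0.
Here (a, b, c, d) = ((1/2)i, -(1/2)i, (-0.1791 - 0.4668i), (-0.4668 + 0.1791i)): ad − bc = ((1/2)i)(-0.4668 + 0.1791i) − (-(1/2)i)(-0.1791 - 0.4668i) = (0.1439 - 0.323i) ≠ 0, so the state is entangled.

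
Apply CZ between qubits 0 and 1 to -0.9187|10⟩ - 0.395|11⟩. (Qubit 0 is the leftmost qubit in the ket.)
-0.9187|10⟩ + 0.395|11⟩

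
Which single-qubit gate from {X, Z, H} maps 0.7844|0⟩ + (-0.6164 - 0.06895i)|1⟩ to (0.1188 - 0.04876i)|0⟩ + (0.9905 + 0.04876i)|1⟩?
H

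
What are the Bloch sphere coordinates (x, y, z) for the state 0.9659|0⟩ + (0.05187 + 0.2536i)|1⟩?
(0.1002, 0.4899, 0.866)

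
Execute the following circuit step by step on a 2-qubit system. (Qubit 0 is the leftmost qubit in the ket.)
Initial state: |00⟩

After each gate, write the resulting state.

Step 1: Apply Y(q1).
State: i|01⟩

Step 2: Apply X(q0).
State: i|11⟩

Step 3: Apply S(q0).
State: -|11⟩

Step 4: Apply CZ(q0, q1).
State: |11⟩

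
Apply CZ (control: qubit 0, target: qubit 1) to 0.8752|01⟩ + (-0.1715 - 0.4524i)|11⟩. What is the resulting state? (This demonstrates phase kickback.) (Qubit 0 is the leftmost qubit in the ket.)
0.8752|01⟩ + (0.1715 + 0.4524i)|11⟩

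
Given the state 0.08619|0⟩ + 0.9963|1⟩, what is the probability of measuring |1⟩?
0.9926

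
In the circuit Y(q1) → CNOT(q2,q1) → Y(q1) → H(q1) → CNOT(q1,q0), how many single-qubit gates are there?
3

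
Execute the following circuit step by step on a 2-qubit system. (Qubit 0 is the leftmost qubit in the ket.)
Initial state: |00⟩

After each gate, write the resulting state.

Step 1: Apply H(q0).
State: 1/√2|00⟩ + 1/√2|10⟩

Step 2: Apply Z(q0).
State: 1/√2|00⟩ - 1/√2|10⟩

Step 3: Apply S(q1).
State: 1/√2|00⟩ - 1/√2|10⟩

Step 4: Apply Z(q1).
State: 1/√2|00⟩ - 1/√2|10⟩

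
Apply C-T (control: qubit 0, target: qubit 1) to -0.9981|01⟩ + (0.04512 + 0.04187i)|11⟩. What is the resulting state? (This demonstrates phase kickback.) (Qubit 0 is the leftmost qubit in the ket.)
-0.9981|01⟩ + (0.002298 + 0.06151i)|11⟩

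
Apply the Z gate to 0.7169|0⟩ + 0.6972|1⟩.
0.7169|0⟩ - 0.6972|1⟩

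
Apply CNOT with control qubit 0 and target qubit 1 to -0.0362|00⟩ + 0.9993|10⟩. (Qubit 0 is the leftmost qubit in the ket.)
-0.0362|00⟩ + 0.9993|11⟩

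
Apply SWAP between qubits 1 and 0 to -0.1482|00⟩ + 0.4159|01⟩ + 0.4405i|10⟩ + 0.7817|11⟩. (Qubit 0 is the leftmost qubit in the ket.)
-0.1482|00⟩ + 0.4405i|01⟩ + 0.4159|10⟩ + 0.7817|11⟩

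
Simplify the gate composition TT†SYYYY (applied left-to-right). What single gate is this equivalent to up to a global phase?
S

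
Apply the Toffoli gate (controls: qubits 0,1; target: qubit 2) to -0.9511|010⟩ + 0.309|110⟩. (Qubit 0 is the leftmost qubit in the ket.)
-0.9511|010⟩ + 0.309|111⟩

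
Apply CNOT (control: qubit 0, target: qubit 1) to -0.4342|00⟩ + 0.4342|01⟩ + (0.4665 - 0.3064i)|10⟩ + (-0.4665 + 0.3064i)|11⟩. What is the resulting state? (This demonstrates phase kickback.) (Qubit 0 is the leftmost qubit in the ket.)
-0.4342|00⟩ + 0.4342|01⟩ + (-0.4665 + 0.3064i)|10⟩ + (0.4665 - 0.3064i)|11⟩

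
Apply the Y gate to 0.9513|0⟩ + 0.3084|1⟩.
-0.3084i|0⟩ + 0.9513i|1⟩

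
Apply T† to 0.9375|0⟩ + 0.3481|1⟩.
0.9375|0⟩ + (0.2461 - 0.2461i)|1⟩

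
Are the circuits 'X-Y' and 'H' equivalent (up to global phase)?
No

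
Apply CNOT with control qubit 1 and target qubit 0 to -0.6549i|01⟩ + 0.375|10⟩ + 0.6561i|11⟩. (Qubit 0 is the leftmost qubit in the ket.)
0.6561i|01⟩ + 0.375|10⟩ - 0.6549i|11⟩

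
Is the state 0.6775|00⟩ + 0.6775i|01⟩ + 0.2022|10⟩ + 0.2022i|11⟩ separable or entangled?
Separable

Writing the state as a|00⟩ + b|01⟩ + c|10⟩ + d|11⟩, it is a product state iff ad − bc = 0.
Here (a, b, c, d) = (0.6775, 0.6775i, 0.2022, 0.2022i): ad − bc = (0.6775)(0.2022i) − (0.6775i)(0.2022) = 0, so the state is separable.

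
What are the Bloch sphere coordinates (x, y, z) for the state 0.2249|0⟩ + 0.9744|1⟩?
(0.4383, 0, -0.8989)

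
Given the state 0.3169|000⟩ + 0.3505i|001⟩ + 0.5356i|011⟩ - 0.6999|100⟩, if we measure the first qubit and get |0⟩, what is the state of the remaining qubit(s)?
0.4437|00⟩ + 0.4907i|01⟩ + 0.7499i|11⟩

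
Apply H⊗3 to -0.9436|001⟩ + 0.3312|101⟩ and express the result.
-0.2165|000⟩ + 0.2165|001⟩ - 0.2165|010⟩ + 0.2165|011⟩ - 0.4507|100⟩ + 0.4507|101⟩ - 0.4507|110⟩ + 0.4507|111⟩

H⊗3 gives amp(|y⟩) = (1/2√2) Σ_x (−1)^(x·y) amp(|x⟩), where x·y is the number of positions in which both x and y have a 1.
|000⟩: (-0.9436 + 0.3312)/(2√2) = -0.2165
|001⟩: (0.9436 - 0.3312)/(2√2) = 0.2165
|010⟩: (-0.9436 + 0.3312)/(2√2) = -0.2165
|011⟩: (0.9436 - 0.3312)/(2√2) = 0.2165
|100⟩: (-0.9436 - 0.3312)/(2√2) = -0.4507
|101⟩: (0.9436 + 0.3312)/(2√2) = 0.4507
|110⟩: (-0.9436 - 0.3312)/(2√2) = -0.4507
|111⟩: (0.9436 + 0.3312)/(2√2) = 0.4507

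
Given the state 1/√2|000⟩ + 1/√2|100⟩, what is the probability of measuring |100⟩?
1/2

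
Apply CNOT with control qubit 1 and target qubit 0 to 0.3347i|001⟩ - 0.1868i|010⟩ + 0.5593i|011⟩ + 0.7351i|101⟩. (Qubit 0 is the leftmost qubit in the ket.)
0.3347i|001⟩ + 0.7351i|101⟩ - 0.1868i|110⟩ + 0.5593i|111⟩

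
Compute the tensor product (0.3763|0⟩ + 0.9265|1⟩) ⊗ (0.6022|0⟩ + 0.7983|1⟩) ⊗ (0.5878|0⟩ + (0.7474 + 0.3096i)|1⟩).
0.1332|000⟩ + (0.1694 + 0.07016i)|001⟩ + 0.1766|010⟩ + (0.2245 + 0.093i)|011⟩ + 0.328|100⟩ + (0.417 + 0.1727i)|101⟩ + 0.4348|110⟩ + (0.5528 + 0.229i)|111⟩

amp(|b₁b₂…⟩) = product of the factor amplitudes for bits b₁, b₂, …; only kets whose every factor amplitude is nonzero survive.
|000⟩: (0.3763)(0.6022)(0.5878) = 0.1332
|001⟩: (0.3763)(0.6022)(0.7474 + 0.3096i) = (0.1694 + 0.07016i)
|010⟩: (0.3763)(0.7983)(0.5878) = 0.1766
|011⟩: (0.3763)(0.7983)(0.7474 + 0.3096i) = (0.2245 + 0.093i)
|100⟩: (0.9265)(0.6022)(0.5878) = 0.328
|101⟩: (0.9265)(0.6022)(0.7474 + 0.3096i) = (0.417 + 0.1727i)
|110⟩: (0.9265)(0.7983)(0.5878) = 0.4348
|111⟩: (0.9265)(0.7983)(0.7474 + 0.3096i) = (0.5528 + 0.229i)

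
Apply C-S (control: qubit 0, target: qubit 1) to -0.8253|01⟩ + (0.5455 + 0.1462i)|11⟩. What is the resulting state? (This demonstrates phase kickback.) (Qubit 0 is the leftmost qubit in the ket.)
-0.8253|01⟩ + (-0.1462 + 0.5455i)|11⟩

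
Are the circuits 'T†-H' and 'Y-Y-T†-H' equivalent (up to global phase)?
Yes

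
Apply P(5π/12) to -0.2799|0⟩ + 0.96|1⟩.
-0.2799|0⟩ + (0.2485 + 0.9273i)|1⟩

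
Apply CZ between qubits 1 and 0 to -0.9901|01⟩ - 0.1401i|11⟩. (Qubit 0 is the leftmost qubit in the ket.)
-0.9901|01⟩ + 0.1401i|11⟩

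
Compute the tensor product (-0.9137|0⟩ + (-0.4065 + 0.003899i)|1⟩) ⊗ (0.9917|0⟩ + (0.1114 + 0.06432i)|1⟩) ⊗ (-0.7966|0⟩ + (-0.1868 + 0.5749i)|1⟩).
0.7218|000⟩ + (0.1693 - 0.5209i)|001⟩ + (0.08108 + 0.04682i)|010⟩ + (0.0528 - 0.04754i)|011⟩ + (0.3211 - 0.00308i)|100⟩ + (0.07308 - 0.2325i)|101⟩ + (0.03627 + 0.02048i)|110⟩ + (0.02329 - 0.02138i)|111⟩

amp(|b₁b₂…⟩) = product of the factor amplitudes for bits b₁, b₂, …; only kets whose every factor amplitude is nonzero survive.
|000⟩: (-0.9137)(0.9917)(-0.7966) = 0.7218
|001⟩: (-0.9137)(0.9917)(-0.1868 + 0.5749i) = (0.1693 - 0.5209i)
|010⟩: (-0.9137)(0.1114 + 0.06432i)(-0.7966) = (0.08108 + 0.04682i)
|011⟩: (-0.9137)(0.1114 + 0.06432i)(-0.1868 + 0.5749i) = (0.0528 - 0.04754i)
|100⟩: (-0.4065 + 0.003899i)(0.9917)(-0.7966) = (0.3211 - 0.00308i)
|101⟩: (-0.4065 + 0.003899i)(0.9917)(-0.1868 + 0.5749i) = (0.07308 - 0.2325i)
|110⟩: (-0.4065 + 0.003899i)(0.1114 + 0.06432i)(-0.7966) = (0.03627 + 0.02048i)
|111⟩: (-0.4065 + 0.003899i)(0.1114 + 0.06432i)(-0.1868 + 0.5749i) = (0.02329 - 0.02138i)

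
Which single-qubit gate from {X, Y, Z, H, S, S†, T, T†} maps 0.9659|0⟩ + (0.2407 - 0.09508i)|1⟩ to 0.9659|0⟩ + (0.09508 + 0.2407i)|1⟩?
S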